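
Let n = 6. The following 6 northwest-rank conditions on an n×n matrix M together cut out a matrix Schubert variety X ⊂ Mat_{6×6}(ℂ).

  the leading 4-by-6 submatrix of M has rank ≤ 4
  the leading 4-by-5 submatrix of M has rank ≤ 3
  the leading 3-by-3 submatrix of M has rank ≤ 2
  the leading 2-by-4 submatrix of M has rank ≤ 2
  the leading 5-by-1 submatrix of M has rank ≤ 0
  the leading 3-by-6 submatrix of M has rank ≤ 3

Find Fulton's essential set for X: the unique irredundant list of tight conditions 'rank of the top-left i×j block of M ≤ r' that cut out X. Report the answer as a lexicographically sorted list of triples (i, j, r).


Reconstructing r_w from the 6 given conditions:

  row 1: 0 | 1 | 1 | 1 | 1 | 1
  row 2: 0 | 1 | 2 | 2 | 2 | 2
  row 3: 0 | 1 | 2 | 3 | 3 | 3
  row 4: 0 | 1 | 2 | 3 | 3 | 4
  row 5: 0 | 1 | 2 | 3 | 4 | 5
  row 6: 1 | 2 | 3 | 4 | 5 | 6

the unique w with this rank table is (2, 3, 4, 6, 5, 1).

D(w) has 6 cells with 2 SE-corners; essential set:

[(4, 5, 3), (5, 1, 0)]


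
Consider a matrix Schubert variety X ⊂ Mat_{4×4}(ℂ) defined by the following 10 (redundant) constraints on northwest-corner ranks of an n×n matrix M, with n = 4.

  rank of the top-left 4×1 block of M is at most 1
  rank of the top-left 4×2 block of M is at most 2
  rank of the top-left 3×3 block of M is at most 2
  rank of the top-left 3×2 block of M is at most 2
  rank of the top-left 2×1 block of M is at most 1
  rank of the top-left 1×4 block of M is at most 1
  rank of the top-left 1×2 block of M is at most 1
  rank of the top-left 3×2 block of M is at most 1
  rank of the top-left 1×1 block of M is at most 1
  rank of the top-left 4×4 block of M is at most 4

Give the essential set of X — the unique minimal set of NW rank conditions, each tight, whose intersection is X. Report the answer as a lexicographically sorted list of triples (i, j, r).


Propagating the 10 rank bounds to every northwest block:

  row 1: 1 | 1 | 1 | 1
  row 2: 1 | 1 | 2 | 2
  row 3: 1 | 1 | 2 | 3
  row 4: 1 | 2 | 3 | 4

so w = (1, 3, 4, 2).

Rothe diagram D(w) (2 cells), 1 SE-corner (essential condition):

[(3, 2, 1)]


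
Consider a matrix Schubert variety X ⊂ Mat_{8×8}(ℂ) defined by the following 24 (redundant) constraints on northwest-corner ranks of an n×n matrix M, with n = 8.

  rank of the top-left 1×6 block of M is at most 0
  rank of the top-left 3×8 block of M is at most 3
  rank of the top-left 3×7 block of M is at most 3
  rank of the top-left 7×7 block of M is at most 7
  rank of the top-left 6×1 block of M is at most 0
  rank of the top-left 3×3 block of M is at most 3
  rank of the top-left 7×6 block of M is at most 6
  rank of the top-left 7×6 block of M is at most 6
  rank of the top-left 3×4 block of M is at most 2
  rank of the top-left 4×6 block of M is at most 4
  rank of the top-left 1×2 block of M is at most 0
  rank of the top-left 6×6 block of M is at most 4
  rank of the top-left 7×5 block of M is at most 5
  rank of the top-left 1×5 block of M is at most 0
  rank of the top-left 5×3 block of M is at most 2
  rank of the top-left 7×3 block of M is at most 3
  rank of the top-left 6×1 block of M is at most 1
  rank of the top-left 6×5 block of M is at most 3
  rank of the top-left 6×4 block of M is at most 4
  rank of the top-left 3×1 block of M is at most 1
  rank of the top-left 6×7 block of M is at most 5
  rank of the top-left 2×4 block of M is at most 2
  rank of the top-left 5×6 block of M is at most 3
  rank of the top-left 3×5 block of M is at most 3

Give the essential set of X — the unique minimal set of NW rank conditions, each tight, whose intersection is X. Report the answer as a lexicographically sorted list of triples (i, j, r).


Reconstructing r_w from the 24 given conditions:

  0  0  0  0  0  0  1  1
  0  1  1  1  1  1  2  2
  0  1  2  2  2  2  3  3
  0  1  2  3  3  3  4  4
  0  1  2  3  3  3  4  5
  0  1  2  3  3  4  5  6
  1  2  3  4  4  5  6  7
  1  2  3  4  5  6  7  8

reading off 1-entries of Δ²R: w = (7, 2, 3, 4, 8, 6, 1, 5).

4 SE-corners of the 14-cell Rothe diagram give Ess(w):

[(1, 6, 0), (5, 6, 3), (6, 1, 0), (6, 5, 3)]


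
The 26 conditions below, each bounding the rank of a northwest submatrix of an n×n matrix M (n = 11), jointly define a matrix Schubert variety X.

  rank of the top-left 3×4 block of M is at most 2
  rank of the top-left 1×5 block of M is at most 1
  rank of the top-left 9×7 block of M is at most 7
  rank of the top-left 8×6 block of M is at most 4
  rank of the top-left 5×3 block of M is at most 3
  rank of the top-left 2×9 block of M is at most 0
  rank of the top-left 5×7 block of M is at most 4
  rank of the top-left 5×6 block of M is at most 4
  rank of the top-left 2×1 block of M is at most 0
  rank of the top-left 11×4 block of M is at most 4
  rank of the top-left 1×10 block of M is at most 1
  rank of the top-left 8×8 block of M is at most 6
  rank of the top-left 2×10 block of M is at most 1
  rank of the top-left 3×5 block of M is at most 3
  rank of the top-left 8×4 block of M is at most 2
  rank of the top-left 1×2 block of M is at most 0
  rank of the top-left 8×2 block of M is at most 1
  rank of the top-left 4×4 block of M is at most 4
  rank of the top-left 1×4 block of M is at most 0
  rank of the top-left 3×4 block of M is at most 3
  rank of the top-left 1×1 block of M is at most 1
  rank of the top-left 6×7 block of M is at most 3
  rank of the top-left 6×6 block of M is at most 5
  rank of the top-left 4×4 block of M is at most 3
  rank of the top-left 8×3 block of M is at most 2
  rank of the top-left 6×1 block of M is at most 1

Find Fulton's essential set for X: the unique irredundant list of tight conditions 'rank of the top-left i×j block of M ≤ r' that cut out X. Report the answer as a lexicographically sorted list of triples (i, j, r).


Rank table r_w(11×11) implied by the 26 constraints:

  row 1: 0, 0, 0, 0, 0, 0, 0, 0, 0, 1, 1
  row 2: 0, 0, 0, 0, 0, 0, 0, 0, 0, 1, 2
  row 3: 1, 1, 1, 1, 1, 1, 1, 1, 1, 2, 3
  row 4: 1, 1, 2, 2, 2, 2, 2, 2, 2, 3, 4
  row 5: 1, 1, 2, 2, 3, 3, 3, 3, 3, 4, 5
  row 6: 1, 1, 2, 2, 3, 3, 3, 4, 4, 5, 6
  row 7: 1, 1, 2, 2, 3, 4, 4, 5, 5, 6, 7
  row 8: 1, 1, 2, 2, 3, 4, 5, 6, 6, 7, 8
  row 9: 1, 2, 3, 3, 4, 5, 6, 7, 7, 8, 9
  row 10: 1, 2, 3, 4, 5, 6, 7, 8, 8, 9, 10
  row 11: 1, 2, 3, 4, 5, 6, 7, 8, 9, 10, 11

second differences of R give the permutation w = (10, 11, 1, 3, 5, 8, 6, 7, 2, 4, 9).

ℓ(w)=29; the 4 essential cells (i,j,r):

[(2, 9, 0), (6, 7, 3), (8, 2, 1), (8, 4, 2)]


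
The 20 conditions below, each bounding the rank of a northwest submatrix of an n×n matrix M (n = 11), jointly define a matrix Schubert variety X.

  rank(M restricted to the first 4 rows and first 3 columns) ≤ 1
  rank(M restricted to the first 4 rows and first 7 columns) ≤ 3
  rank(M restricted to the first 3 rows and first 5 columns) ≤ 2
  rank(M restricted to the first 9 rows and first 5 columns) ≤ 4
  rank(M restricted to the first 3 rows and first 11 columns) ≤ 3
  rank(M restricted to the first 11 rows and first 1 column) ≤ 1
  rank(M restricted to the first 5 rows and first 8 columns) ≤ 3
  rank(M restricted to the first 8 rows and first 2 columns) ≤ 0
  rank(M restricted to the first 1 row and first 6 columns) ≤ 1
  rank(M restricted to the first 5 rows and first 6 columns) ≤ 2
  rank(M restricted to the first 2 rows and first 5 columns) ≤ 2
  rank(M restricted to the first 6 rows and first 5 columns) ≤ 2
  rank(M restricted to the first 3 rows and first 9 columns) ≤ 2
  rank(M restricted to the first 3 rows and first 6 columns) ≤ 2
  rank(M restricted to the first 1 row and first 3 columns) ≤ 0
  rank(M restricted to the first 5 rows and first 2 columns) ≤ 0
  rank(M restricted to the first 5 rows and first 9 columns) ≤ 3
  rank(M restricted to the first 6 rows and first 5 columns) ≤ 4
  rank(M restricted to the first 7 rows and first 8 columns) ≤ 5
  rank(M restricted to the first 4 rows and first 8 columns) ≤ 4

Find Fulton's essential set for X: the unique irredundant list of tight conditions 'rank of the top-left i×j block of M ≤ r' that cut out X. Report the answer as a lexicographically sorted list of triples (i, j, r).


Rank table r_w(11×11) implied by the 20 constraints:

  0, 0, 0, 1, 1, 1, 1, 1, 1, 1, 1
  0, 0, 1, 2, 2, 2, 2, 2, 2, 2, 2
  0, 0, 1, 2, 2, 2, 2, 2, 2, 3, 3
  0, 0, 1, 2, 2, 2, 3, 3, 3, 4, 4
  0, 0, 1, 2, 2, 2, 3, 3, 3, 4, 5
  0, 0, 1, 2, 2, 3, 4, 4, 4, 5, 6
  0, 0, 1, 2, 3, 4, 5, 5, 5, 6, 7
  0, 0, 1, 2, 3, 4, 5, 6, 6, 7, 8
  1, 1, 2, 3, 4, 5, 6, 7, 7, 8, 9
  1, 2, 3, 4, 5, 6, 7, 8, 8, 9, 10
  1, 2, 3, 4, 5, 6, 7, 8, 9, 10, 11

second differences of R give the permutation w = (4, 3, 10, 7, 11, 6, 5, 8, 1, 2, 9).

6 SE-corners of the 29-cell Rothe diagram give Ess(w):

[(1, 3, 0), (3, 9, 2), (5, 6, 2), (5, 9, 3), (6, 5, 2), (8, 2, 0)]


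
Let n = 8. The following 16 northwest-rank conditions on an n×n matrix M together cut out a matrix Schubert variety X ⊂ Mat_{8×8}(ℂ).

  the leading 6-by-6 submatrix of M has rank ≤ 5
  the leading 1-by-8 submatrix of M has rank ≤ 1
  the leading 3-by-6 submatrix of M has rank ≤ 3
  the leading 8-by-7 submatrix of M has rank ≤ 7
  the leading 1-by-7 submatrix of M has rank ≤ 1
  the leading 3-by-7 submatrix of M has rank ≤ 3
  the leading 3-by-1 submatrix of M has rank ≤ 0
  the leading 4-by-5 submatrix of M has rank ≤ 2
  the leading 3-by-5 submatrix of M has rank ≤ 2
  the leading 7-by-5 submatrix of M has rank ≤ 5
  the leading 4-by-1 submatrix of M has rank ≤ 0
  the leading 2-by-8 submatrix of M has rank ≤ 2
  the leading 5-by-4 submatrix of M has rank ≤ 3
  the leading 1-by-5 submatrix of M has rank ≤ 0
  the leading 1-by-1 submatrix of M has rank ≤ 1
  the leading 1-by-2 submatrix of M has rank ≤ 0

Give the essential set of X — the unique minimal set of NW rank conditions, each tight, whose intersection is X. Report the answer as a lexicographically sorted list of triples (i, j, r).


Recovering R(i,j) via the rank-extension bound from the 16 conditions:

  R[1]: 0 0 0 0 0 1 1 1
  R[2]: 0 1 1 1 1 2 2 2
  R[3]: 0 1 2 2 2 3 3 3
  R[4]: 0 1 2 2 2 3 4 4
  R[5]: 1 2 3 3 3 4 5 5
  R[6]: 1 2 3 4 4 5 6 6
  R[7]: 1 2 3 4 5 6 7 7
  R[8]: 1 2 3 4 5 6 7 8

the unique w with this rank table is (6, 2, 3, 7, 1, 4, 5, 8).

D(w) has 10 cells with 3 SE-corners; essential set:

[(1, 5, 0), (4, 1, 0), (4, 5, 2)]


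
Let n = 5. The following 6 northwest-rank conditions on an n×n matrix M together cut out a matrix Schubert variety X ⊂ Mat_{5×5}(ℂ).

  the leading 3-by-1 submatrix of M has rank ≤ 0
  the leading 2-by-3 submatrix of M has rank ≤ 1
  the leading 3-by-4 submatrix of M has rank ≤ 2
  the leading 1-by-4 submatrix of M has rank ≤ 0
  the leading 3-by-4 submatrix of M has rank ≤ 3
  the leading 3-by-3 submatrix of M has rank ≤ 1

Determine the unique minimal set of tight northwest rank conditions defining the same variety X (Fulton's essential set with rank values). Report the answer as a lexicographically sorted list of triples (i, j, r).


Reconstructing r_w from the 6 given conditions:

  0 0 0 0 1
  0 1 1 1 2
  0 1 1 2 3
  1 2 2 3 4
  1 2 3 4 5

hence w(1..5) = (5, 2, 4, 1, 3).

Rothe diagram D(w) (7 cells), 3 SE-corners (essential conditions):

[(1, 4, 0), (3, 1, 0), (3, 3, 1)]


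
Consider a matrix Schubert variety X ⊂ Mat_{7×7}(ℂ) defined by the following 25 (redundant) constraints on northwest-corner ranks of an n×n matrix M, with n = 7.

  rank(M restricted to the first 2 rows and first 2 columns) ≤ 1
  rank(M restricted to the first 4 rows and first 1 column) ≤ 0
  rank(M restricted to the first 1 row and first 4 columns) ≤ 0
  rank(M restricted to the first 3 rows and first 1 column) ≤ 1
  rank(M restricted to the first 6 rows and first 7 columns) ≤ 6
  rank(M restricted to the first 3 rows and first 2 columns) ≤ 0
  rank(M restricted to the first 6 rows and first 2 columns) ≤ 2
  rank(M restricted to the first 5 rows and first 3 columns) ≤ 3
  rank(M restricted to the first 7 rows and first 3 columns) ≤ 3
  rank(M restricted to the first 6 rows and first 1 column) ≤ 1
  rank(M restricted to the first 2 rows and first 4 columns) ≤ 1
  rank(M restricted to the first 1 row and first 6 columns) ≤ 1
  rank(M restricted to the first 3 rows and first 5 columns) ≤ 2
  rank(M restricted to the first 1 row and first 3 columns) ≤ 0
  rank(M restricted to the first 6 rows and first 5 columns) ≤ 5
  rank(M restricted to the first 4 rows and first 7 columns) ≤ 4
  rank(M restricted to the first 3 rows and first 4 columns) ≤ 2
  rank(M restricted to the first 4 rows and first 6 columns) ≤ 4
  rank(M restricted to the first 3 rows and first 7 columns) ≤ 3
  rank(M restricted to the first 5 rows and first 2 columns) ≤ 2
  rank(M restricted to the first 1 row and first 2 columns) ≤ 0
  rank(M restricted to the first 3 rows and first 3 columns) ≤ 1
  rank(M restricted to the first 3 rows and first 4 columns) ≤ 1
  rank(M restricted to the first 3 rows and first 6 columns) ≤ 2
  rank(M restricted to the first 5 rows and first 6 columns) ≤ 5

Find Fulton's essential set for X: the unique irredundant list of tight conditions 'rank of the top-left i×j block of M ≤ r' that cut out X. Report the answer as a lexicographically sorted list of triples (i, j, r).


Computing R[i][j] = min implied NW-rank bound (n=7, 25 conditions):

  i=1: 0  0  0  0  1  1  1
  i=2: 0  0  1  1  2  2  2
  i=3: 0  0  1  1  2  2  3
  i=4: 0  1  2  2  3  3  4
  i=5: 1  2  3  3  4  4  5
  i=6: 1  2  3  4  5  5  6
  i=7: 1  2  3  4  5  6  7

giving w = (5, 3, 7, 2, 1, 4, 6) via Δ²R.

ℓ(w)=11; the 5 essential cells (i,j,r):

[(1, 4, 0), (3, 2, 0), (3, 4, 1), (3, 6, 2), (4, 1, 0)]


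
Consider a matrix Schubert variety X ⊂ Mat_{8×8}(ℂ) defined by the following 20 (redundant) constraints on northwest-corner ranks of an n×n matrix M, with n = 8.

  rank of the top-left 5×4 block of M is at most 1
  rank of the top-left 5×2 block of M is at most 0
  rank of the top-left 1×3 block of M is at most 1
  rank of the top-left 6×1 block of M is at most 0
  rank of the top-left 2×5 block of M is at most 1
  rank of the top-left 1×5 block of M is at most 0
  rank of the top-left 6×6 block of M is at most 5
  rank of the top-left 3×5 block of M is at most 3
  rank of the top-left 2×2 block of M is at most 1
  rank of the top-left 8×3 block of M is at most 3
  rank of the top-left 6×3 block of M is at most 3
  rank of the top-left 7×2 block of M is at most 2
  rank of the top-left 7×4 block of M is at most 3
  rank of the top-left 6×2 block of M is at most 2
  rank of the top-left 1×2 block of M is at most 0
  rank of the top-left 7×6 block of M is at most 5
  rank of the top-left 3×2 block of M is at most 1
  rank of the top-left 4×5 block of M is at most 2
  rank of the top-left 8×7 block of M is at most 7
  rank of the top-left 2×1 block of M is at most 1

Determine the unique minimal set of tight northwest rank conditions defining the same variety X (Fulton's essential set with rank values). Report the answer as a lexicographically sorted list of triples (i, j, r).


Rank table r_w(8×8) implied by the 20 constraints:

  R[1]: 0  0  0  0  0  1  1  1
  R[2]: 0  0  1  1  1  2  2  2
  R[3]: 0  0  1  1  2  3  3  3
  R[4]: 0  0  1  1  2  3  4  4
  R[5]: 0  0  1  1  2  3  4  5
  R[6]: 0  1  2  2  3  4  5  6
  R[7]: 1  2  3  3  4  5  6  7
  R[8]: 1  2  3  4  5  6  7  8

hence w(1..8) = (6, 3, 5, 7, 8, 2, 1, 4).

ℓ(w)=17; the 4 essential cells (i,j,r):

[(1, 5, 0), (5, 2, 0), (5, 4, 1), (6, 1, 0)]


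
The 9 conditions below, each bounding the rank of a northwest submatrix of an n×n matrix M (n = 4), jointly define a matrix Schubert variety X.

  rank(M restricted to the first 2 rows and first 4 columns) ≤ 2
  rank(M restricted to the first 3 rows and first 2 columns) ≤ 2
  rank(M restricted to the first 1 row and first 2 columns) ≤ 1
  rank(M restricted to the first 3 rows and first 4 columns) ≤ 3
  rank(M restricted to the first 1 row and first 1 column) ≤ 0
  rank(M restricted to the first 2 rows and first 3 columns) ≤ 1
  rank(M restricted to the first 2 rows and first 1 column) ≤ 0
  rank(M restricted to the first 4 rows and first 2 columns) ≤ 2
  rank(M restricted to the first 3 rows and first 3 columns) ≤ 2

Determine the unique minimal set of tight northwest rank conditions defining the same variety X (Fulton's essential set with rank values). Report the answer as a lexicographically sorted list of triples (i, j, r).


The tightest implied rank at each (i,j), from the 9 conditions:

  row 1: 0 | 1 | 1 | 1
  row 2: 0 | 1 | 1 | 2
  row 3: 1 | 2 | 2 | 3
  row 4: 1 | 2 | 3 | 4

giving w = (2, 4, 1, 3) via Δ²R.

Rothe diagram D(w) (3 cells), 2 SE-corners (essential conditions):

[(2, 1, 0), (2, 3, 1)]


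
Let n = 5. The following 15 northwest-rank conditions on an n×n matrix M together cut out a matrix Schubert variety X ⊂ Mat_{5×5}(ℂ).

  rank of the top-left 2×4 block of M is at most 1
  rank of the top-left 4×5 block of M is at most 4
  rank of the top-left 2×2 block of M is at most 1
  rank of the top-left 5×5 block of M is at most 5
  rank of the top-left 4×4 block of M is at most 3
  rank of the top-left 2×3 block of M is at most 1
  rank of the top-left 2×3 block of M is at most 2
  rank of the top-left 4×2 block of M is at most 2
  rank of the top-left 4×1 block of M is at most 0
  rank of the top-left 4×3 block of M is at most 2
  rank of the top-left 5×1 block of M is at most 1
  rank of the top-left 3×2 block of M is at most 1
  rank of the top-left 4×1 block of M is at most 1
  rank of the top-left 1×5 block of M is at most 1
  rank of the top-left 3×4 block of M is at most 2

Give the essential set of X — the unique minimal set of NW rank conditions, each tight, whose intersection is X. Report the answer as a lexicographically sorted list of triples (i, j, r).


Propagating the 15 rank bounds to every northwest block:

  0 1 1 1 1
  0 1 1 1 2
  0 1 2 2 3
  0 1 2 3 4
  1 2 3 4 5

giving w = (2, 5, 3, 4, 1) via Δ²R.

D(w) has 6 cells with 2 SE-corners; essential set:

[(2, 4, 1), (4, 1, 0)]


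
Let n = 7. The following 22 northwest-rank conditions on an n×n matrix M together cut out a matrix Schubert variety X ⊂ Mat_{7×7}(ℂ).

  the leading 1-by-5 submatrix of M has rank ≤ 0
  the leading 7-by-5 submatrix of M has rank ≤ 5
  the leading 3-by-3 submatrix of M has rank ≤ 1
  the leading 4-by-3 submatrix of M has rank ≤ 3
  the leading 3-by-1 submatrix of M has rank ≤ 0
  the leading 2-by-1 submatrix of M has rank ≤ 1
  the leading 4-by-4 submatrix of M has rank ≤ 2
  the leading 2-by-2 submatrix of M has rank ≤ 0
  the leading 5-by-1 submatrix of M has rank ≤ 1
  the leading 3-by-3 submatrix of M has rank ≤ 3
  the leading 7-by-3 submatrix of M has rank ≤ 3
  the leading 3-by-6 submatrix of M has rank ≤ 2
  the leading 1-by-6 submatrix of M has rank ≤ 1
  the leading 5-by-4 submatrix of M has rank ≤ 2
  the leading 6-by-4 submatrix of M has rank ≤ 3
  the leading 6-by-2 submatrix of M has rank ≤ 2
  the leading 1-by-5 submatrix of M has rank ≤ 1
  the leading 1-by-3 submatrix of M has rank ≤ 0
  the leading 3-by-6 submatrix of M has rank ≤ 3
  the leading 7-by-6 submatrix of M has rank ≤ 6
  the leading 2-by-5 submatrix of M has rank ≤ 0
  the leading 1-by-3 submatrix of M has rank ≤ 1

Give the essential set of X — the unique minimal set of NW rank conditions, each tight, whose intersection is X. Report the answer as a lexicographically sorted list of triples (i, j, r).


Propagating the 22 rank bounds to every northwest block:

  i=1: 0 | 0 | 0 | 0 | 0 | 1 | 1
  i=2: 0 | 0 | 0 | 0 | 0 | 1 | 2
  i=3: 0 | 1 | 1 | 1 | 1 | 2 | 3
  i=4: 1 | 2 | 2 | 2 | 2 | 3 | 4
  i=5: 1 | 2 | 2 | 2 | 3 | 4 | 5
  i=6: 1 | 2 | 3 | 3 | 4 | 5 | 6
  i=7: 1 | 2 | 3 | 4 | 5 | 6 | 7

so w = (6, 7, 2, 1, 5, 3, 4).

Fulton essential set (3 of the 13 Rothe cells):

[(2, 5, 0), (3, 1, 0), (5, 4, 2)]


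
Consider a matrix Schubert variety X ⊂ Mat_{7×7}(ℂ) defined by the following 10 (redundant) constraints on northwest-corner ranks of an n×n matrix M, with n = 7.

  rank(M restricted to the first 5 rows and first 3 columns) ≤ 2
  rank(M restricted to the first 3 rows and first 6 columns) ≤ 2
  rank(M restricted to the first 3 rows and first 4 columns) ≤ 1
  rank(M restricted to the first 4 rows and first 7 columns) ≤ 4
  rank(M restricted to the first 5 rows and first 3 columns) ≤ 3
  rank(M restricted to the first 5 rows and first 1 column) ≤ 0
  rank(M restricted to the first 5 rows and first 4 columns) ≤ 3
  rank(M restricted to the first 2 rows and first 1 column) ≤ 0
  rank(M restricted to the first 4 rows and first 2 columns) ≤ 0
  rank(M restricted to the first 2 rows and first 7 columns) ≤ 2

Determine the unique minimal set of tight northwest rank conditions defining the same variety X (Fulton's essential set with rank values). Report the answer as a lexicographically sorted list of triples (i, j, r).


The tightest implied rank at each (i,j), from the 10 conditions:

  R[1]: 0 0 1 1 1 1 1
  R[2]: 0 0 1 1 2 2 2
  R[3]: 0 0 1 1 2 2 3
  R[4]: 0 0 1 2 3 3 4
  R[5]: 0 1 2 3 4 4 5
  R[6]: 1 2 3 4 5 5 6
  R[7]: 1 2 3 4 5 6 7

second differences of R give the permutation w = (3, 5, 7, 4, 2, 1, 6).

D(w) has 12 cells with 4 SE-corners; essential set:

[(3, 4, 1), (3, 6, 2), (4, 2, 0), (5, 1, 0)]


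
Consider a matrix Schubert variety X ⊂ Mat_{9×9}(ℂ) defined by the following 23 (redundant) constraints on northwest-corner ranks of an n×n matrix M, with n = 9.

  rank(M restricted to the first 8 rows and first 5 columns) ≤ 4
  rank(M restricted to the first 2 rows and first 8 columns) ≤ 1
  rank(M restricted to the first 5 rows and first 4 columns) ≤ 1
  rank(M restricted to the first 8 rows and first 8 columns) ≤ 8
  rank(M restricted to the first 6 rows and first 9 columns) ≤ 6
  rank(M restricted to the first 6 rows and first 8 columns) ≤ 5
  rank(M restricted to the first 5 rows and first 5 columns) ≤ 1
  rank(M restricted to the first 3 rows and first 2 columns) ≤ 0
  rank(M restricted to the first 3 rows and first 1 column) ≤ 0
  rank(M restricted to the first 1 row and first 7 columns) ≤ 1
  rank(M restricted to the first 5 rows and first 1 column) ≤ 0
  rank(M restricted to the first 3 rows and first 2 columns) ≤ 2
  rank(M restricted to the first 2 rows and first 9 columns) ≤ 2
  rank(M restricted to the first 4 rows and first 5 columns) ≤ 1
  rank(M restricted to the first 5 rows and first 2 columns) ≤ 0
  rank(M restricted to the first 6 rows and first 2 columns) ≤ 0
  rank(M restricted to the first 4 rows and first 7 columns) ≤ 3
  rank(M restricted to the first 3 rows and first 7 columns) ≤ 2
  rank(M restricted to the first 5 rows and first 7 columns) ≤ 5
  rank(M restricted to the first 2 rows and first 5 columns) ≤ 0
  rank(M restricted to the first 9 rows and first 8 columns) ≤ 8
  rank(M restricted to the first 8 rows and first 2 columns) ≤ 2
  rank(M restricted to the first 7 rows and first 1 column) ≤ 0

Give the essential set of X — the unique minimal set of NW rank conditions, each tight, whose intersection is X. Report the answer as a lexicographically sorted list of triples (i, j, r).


Rank table r_w(9×9) implied by the 23 constraints:

  i=1: 0, 0, 0, 0, 0, 1, 1, 1, 1
  i=2: 0, 0, 0, 0, 0, 1, 1, 1, 2
  i=3: 0, 0, 1, 1, 1, 2, 2, 2, 3
  i=4: 0, 0, 1, 1, 1, 2, 3, 3, 4
  i=5: 0, 0, 1, 1, 1, 2, 3, 4, 5
  i=6: 0, 0, 1, 2, 2, 3, 4, 5, 6
  i=7: 0, 1, 2, 3, 3, 4, 5, 6, 7
  i=8: 1, 2, 3, 4, 4, 5, 6, 7, 8
  i=9: 1, 2, 3, 4, 5, 6, 7, 8, 9

so w = (6, 9, 3, 7, 8, 4, 2, 1, 5).

Rothe diagram D(w) (25 cells), 5 SE-corners (essential conditions):

[(2, 5, 0), (2, 8, 1), (5, 5, 1), (6, 2, 0), (7, 1, 0)]


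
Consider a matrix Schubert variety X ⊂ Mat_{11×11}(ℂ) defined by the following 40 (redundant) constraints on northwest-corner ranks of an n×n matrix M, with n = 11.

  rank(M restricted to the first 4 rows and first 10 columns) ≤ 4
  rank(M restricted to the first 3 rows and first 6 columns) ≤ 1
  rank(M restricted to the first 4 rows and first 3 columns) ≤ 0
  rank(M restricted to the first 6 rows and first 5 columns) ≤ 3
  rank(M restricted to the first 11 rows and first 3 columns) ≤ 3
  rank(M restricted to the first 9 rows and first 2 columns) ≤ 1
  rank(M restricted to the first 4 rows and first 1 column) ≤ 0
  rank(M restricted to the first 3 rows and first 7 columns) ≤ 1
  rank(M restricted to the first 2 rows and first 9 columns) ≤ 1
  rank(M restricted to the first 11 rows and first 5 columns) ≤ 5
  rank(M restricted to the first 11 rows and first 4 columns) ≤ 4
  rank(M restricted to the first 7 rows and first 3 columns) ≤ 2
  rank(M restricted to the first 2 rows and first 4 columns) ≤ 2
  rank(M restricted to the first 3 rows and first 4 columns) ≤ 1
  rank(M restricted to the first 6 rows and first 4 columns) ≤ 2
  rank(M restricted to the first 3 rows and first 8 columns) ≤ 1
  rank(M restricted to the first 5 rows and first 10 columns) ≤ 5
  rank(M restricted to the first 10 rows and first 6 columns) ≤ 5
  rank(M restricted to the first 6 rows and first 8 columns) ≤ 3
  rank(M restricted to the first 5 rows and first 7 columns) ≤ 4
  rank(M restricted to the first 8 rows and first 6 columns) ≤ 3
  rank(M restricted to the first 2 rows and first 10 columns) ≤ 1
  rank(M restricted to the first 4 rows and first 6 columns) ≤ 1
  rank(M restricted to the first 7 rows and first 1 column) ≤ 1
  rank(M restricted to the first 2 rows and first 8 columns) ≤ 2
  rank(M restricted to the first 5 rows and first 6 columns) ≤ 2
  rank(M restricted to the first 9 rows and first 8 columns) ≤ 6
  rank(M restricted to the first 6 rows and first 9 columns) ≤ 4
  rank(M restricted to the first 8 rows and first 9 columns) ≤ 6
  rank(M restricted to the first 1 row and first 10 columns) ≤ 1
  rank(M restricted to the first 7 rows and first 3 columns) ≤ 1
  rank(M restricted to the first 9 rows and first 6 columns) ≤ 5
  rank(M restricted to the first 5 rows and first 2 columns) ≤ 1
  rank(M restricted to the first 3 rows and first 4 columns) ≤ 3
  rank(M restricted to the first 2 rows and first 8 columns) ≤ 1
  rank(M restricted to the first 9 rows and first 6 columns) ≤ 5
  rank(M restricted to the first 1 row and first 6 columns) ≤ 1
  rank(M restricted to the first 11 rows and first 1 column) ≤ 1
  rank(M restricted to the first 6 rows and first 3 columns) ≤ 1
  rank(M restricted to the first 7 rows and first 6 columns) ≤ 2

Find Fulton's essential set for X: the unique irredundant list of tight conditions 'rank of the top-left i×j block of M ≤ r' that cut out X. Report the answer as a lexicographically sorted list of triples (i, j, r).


Recovering R(i,j) via the rank-extension bound from the 40 conditions:

  row 1: 0 | 0 | 0 | 1 | 1 | 1 | 1 | 1 | 1 | 1 | 1
  row 2: 0 | 0 | 0 | 1 | 1 | 1 | 1 | 1 | 1 | 1 | 2
  row 3: 0 | 0 | 0 | 1 | 1 | 1 | 1 | 1 | 2 | 2 | 3
  row 4: 0 | 0 | 0 | 1 | 1 | 1 | 2 | 2 | 3 | 3 | 4
  row 5: 1 | 1 | 1 | 2 | 2 | 2 | 3 | 3 | 4 | 4 | 5
  row 6: 1 | 1 | 1 | 2 | 2 | 2 | 3 | 3 | 4 | 5 | 6
  row 7: 1 | 1 | 1 | 2 | 2 | 2 | 3 | 4 | 5 | 6 | 7
  row 8: 1 | 1 | 2 | 3 | 3 | 3 | 4 | 5 | 6 | 7 | 8
  row 9: 1 | 1 | 2 | 3 | 4 | 4 | 5 | 6 | 7 | 8 | 9
  row 10: 1 | 2 | 3 | 4 | 5 | 5 | 6 | 7 | 8 | 9 | 10
  row 11: 1 | 2 | 3 | 4 | 5 | 6 | 7 | 8 | 9 | 10 | 11

reading off 1-entries of Δ²R: w = (4, 11, 9, 7, 1, 10, 8, 3, 5, 2, 6).

ℓ(w)=35; the 8 essential cells (i,j,r):

[(2, 10, 1), (3, 8, 1), (4, 3, 0), (4, 6, 1), (6, 8, 3), (7, 3, 1), (7, 6, 2), (9, 2, 1)]


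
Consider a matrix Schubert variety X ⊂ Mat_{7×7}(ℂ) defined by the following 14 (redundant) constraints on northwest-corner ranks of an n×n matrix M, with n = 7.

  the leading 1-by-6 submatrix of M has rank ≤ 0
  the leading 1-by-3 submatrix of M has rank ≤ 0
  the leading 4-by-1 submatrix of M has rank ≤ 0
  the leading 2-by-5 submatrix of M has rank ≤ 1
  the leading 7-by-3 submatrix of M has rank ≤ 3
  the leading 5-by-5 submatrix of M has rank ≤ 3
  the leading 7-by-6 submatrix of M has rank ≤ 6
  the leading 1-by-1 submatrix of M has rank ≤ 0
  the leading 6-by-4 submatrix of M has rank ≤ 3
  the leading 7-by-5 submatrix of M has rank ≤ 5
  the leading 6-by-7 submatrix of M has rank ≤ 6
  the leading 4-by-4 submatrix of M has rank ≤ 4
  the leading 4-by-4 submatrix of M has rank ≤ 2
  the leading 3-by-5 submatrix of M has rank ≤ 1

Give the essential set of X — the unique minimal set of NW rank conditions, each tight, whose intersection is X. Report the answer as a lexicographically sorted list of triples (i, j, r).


Recovering R(i,j) via the rank-extension bound from the 14 conditions:

  row 1: 0 | 0 | 0 | 0 | 0 | 0 | 1
  row 2: 0 | 1 | 1 | 1 | 1 | 1 | 2
  row 3: 0 | 1 | 1 | 1 | 1 | 2 | 3
  row 4: 0 | 1 | 2 | 2 | 2 | 3 | 4
  row 5: 1 | 2 | 3 | 3 | 3 | 4 | 5
  row 6: 1 | 2 | 3 | 3 | 4 | 5 | 6
  row 7: 1 | 2 | 3 | 4 | 5 | 6 | 7

giving w = (7, 2, 6, 3, 1, 5, 4) via Δ²R.

D(w) has 13 cells with 4 SE-corners; essential set:

[(1, 6, 0), (3, 5, 1), (4, 1, 0), (6, 4, 3)]


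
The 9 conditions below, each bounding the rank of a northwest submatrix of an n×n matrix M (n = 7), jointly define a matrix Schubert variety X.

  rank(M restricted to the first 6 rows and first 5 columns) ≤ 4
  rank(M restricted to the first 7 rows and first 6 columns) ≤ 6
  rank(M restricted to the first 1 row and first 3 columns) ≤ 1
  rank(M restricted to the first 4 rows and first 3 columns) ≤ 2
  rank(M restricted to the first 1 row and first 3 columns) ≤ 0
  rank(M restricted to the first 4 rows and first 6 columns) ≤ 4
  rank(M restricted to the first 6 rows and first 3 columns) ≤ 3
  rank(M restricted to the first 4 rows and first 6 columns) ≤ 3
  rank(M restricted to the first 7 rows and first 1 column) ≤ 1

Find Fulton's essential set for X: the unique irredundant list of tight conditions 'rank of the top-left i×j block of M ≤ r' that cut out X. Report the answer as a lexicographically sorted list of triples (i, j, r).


Computing R[i][j] = min implied NW-rank bound (n=7, 9 conditions):

  i=1: 0 | 0 | 0 | 1 | 1 | 1 | 1
  i=2: 1 | 1 | 1 | 2 | 2 | 2 | 2
  i=3: 1 | 2 | 2 | 3 | 3 | 3 | 3
  i=4: 1 | 2 | 2 | 3 | 3 | 3 | 4
  i=5: 1 | 2 | 3 | 4 | 4 | 4 | 5
  i=6: 1 | 2 | 3 | 4 | 4 | 5 | 6
  i=7: 1 | 2 | 3 | 4 | 5 | 6 | 7

reading off 1-entries of Δ²R: w = (4, 1, 2, 7, 3, 6, 5).

Rothe diagram D(w) (7 cells), 4 SE-corners (essential conditions):

[(1, 3, 0), (4, 3, 2), (4, 6, 3), (6, 5, 4)]


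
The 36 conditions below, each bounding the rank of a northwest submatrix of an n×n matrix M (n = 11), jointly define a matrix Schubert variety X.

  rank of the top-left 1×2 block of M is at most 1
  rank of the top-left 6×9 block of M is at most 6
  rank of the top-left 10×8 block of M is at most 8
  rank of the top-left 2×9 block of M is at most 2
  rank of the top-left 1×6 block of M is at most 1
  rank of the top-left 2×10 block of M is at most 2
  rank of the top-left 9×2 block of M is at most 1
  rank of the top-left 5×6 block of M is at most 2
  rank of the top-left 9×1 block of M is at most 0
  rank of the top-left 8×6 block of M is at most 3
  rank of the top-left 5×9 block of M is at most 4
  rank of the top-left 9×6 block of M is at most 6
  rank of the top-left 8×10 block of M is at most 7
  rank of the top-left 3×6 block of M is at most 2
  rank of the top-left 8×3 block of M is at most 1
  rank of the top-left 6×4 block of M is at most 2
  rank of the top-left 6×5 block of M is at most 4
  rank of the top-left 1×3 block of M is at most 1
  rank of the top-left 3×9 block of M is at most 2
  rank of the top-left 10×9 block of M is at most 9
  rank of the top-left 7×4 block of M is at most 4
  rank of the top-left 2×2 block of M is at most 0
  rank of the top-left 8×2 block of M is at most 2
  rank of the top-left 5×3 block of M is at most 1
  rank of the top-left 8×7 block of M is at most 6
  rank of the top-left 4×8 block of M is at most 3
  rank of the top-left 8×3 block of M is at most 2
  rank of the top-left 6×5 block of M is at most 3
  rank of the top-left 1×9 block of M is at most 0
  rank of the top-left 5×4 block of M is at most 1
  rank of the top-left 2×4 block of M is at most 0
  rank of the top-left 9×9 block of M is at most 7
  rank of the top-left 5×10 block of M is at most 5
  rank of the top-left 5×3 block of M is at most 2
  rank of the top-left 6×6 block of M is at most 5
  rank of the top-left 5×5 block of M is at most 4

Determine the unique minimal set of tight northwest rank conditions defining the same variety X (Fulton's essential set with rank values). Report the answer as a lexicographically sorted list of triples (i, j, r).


Rank table r_w(11×11) implied by the 36 constraints:

  0 | 0 | 0 | 0 | 0 | 0 | 0 | 0 | 0 | 1 | 1
  0 | 0 | 0 | 0 | 1 | 1 | 1 | 1 | 1 | 2 | 2
  0 | 1 | 1 | 1 | 2 | 2 | 2 | 2 | 2 | 3 | 3
  0 | 1 | 1 | 1 | 2 | 2 | 3 | 3 | 3 | 4 | 4
  0 | 1 | 1 | 1 | 2 | 2 | 3 | 4 | 4 | 5 | 5
  0 | 1 | 1 | 2 | 3 | 3 | 4 | 5 | 5 | 6 | 6
  0 | 1 | 1 | 2 | 3 | 3 | 4 | 5 | 6 | 7 | 7
  0 | 1 | 1 | 2 | 3 | 3 | 4 | 5 | 6 | 7 | 8
  0 | 1 | 2 | 3 | 4 | 4 | 5 | 6 | 7 | 8 | 9
  1 | 2 | 3 | 4 | 5 | 5 | 6 | 7 | 8 | 9 | 10
  1 | 2 | 3 | 4 | 5 | 6 | 7 | 8 | 9 | 10 | 11

giving w = (10, 5, 2, 7, 8, 4, 9, 11, 3, 1, 6) via Δ²R.

D(w) has 31 cells with 7 SE-corners; essential set:

[(1, 9, 0), (2, 4, 0), (5, 4, 1), (5, 6, 2), (8, 3, 1), (8, 6, 3), (9, 1, 0)]


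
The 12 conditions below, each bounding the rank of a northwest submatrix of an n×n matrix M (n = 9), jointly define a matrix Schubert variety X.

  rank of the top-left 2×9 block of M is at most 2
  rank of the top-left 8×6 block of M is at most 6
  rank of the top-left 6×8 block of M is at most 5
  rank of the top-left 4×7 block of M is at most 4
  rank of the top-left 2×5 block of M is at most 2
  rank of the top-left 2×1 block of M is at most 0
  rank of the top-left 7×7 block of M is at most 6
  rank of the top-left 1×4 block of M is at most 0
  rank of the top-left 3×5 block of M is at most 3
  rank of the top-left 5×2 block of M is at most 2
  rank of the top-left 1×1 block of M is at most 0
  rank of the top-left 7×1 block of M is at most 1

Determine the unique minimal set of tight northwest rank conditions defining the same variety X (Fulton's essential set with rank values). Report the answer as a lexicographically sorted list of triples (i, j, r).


Computing R[i][j] = min implied NW-rank bound (n=9, 12 conditions):

  R[1]: 0, 0, 0, 0, 1, 1, 1, 1, 1
  R[2]: 0, 1, 1, 1, 2, 2, 2, 2, 2
  R[3]: 1, 2, 2, 2, 3, 3, 3, 3, 3
  R[4]: 1, 2, 3, 3, 4, 4, 4, 4, 4
  R[5]: 1, 2, 3, 4, 5, 5, 5, 5, 5
  R[6]: 1, 2, 3, 4, 5, 5, 5, 5, 6
  R[7]: 1, 2, 3, 4, 5, 6, 6, 6, 7
  R[8]: 1, 2, 3, 4, 5, 6, 7, 7, 8
  R[9]: 1, 2, 3, 4, 5, 6, 7, 8, 9

second differences of R give the permutation w = (5, 2, 1, 3, 4, 9, 6, 7, 8).

Fulton essential set (3 of the 8 Rothe cells):

[(1, 4, 0), (2, 1, 0), (6, 8, 5)]


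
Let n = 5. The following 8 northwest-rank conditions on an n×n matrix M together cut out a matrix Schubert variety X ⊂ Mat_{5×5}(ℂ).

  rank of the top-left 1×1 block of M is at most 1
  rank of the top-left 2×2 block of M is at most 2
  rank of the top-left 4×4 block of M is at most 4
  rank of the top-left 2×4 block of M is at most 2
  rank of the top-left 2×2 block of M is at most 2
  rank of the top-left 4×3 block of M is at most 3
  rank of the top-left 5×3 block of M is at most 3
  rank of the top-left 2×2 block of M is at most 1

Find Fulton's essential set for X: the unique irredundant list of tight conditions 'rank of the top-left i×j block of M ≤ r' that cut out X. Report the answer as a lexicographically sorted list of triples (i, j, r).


Propagating the 8 rank bounds to every northwest block:

  row 1: 1 1 1 1 1
  row 2: 1 1 2 2 2
  row 3: 1 2 3 3 3
  row 4: 1 2 3 4 4
  row 5: 1 2 3 4 5

so w = (1, 3, 2, 4, 5).

Rothe diagram D(w) (1 cell), 1 SE-corner (essential condition):

[(2, 2, 1)]


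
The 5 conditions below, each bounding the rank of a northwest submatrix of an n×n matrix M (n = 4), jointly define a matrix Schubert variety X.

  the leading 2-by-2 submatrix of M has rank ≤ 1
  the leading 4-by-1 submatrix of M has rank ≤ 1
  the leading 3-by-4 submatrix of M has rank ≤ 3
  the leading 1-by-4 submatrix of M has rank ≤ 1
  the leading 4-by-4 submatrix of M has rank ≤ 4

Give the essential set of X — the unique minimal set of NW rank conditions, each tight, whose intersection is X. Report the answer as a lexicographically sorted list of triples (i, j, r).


Rank table r_w(4×4) implied by the 5 constraints:

  R[1]: 1 1 1 1
  R[2]: 1 1 2 2
  R[3]: 1 2 3 3
  R[4]: 1 2 3 4

so w = (1, 3, 2, 4).

|D(w)|=1, |Ess(w)|=1:

[(2, 2, 1)]


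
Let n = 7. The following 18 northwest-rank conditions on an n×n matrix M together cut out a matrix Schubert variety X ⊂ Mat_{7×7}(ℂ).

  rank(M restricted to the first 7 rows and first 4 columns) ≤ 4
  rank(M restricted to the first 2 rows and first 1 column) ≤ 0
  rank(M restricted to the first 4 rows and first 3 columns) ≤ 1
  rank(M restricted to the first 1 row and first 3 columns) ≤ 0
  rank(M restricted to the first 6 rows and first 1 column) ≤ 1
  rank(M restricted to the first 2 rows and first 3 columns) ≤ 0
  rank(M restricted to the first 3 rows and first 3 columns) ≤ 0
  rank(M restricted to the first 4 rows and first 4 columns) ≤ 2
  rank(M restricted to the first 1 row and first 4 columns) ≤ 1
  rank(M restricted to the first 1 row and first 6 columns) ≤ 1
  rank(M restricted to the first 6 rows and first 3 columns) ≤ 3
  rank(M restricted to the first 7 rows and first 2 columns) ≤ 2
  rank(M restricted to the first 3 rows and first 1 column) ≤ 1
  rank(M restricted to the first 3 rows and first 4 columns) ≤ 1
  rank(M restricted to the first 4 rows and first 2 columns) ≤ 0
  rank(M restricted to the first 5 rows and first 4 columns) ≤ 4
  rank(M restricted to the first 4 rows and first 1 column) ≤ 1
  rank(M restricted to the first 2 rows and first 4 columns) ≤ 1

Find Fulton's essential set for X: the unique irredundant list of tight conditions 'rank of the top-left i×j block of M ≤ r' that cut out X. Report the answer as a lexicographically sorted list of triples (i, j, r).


The tightest implied rank at each (i,j), from the 18 conditions:

  0 0 0 1 1 1 1
  0 0 0 1 2 2 2
  0 0 0 1 2 3 3
  0 0 1 2 3 4 4
  1 1 2 3 4 5 5
  1 2 3 4 5 6 6
  1 2 3 4 5 6 7

hence w(1..7) = (4, 5, 6, 3, 1, 2, 7).

Rothe diagram D(w) (11 cells), 2 SE-corners (essential conditions):

[(3, 3, 0), (4, 2, 0)]


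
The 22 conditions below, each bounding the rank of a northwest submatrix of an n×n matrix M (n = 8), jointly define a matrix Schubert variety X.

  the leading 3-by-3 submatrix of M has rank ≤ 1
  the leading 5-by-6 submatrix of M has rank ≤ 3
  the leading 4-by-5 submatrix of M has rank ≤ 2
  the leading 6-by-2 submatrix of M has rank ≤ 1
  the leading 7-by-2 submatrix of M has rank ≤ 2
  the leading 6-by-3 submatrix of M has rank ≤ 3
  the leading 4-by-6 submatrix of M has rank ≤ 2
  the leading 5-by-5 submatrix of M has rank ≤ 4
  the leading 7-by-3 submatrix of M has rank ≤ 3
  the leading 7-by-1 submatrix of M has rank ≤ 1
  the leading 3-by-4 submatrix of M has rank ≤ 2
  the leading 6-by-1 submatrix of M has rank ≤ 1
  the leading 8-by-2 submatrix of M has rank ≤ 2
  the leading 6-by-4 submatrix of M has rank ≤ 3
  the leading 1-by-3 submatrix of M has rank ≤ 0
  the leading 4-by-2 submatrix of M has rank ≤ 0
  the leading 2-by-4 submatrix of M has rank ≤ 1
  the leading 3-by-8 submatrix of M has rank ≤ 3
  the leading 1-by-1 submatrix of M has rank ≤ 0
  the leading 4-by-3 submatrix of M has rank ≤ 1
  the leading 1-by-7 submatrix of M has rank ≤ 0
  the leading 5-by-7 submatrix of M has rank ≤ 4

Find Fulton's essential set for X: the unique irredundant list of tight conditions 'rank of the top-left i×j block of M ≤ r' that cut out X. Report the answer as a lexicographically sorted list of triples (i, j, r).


Recovering R(i,j) via the rank-extension bound from the 22 conditions:

  row 1: 0  0  0  0  0  0  0  1
  row 2: 0  0  1  1  1  1  1  2
  row 3: 0  0  1  2  2  2  2  3
  row 4: 0  0  1  2  2  2  3  4
  row 5: 1  1  2  3  3  3  4  5
  row 6: 1  1  2  3  4  4  5  6
  row 7: 1  2  3  4  5  5  6  7
  row 8: 1  2  3  4  5  6  7  8

reading off 1-entries of Δ²R: w = (8, 3, 4, 7, 1, 5, 2, 6).

Rothe diagram D(w) (16 cells), 4 SE-corners (essential conditions):

[(1, 7, 0), (4, 2, 0), (4, 6, 2), (6, 2, 1)]
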